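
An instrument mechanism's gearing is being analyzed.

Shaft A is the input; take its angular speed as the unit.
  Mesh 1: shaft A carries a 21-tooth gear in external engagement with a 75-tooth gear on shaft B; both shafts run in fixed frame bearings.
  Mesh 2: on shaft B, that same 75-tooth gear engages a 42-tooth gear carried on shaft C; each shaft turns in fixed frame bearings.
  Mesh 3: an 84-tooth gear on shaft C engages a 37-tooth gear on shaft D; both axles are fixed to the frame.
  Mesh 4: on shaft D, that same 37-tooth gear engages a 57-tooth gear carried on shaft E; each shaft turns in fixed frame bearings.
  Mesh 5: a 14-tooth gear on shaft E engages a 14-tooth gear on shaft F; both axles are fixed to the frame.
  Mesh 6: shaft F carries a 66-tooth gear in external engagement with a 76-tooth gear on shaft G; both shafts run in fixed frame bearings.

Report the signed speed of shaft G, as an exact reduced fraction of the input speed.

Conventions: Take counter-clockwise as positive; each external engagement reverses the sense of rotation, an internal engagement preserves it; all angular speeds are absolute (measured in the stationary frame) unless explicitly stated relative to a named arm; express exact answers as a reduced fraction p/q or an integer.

6-mesh fixed-axis compound train (all bearings frame-fixed)
mesh 1 [21T→75T]: |ω|/ω_in = 1×21/75 = 7/25, sense flips to −
mesh 2 [75T→42T]: |ω|/ω_in = (7/25)×75/42 = 1/2, sense flips to +
mesh 3 [84T→37T]: |ω|/ω_in = (1/2)×84/37 = 42/37, sense flips to −
mesh 4 [37T→57T]: |ω|/ω_in = (42/37)×37/57 = 14/19, sense flips to +
mesh 5 [14T→14T]: |ω|/ω_in = (14/19)×14/14 = 14/19, sense flips to −
mesh 6 [66T→76T]: |ω|/ω_in = (14/19)×66/76 = 231/361, sense flips to +
signed output speed (× input speed) = 231/361

231/361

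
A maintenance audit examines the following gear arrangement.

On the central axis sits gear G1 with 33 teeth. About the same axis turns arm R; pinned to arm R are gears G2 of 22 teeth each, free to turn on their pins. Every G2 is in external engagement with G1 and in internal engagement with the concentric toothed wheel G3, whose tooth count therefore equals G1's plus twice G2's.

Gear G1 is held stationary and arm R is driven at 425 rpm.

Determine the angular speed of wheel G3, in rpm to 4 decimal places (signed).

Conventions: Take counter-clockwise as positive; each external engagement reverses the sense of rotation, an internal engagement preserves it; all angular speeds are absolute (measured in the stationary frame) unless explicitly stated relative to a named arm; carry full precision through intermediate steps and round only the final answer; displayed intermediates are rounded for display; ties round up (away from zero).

+607.1429 rpm

class = planetary set [G3 = 33+2·22 = 77; Willis about the carrier]
normalise by the input: solve with ω_arm = 1, then scale by 425 rpm
ring teeth: 33 + 2·22 = 77
33(ω_sun−ω_arm) = −77(ω_ring−ω_arm),  ω_sun = 0, ω_arm = 1
ω_ring = 1 − (33/77)(0−1) = 10/7
scale: ω_ring = 10/7 × 425 rpm = +607.1429 rpm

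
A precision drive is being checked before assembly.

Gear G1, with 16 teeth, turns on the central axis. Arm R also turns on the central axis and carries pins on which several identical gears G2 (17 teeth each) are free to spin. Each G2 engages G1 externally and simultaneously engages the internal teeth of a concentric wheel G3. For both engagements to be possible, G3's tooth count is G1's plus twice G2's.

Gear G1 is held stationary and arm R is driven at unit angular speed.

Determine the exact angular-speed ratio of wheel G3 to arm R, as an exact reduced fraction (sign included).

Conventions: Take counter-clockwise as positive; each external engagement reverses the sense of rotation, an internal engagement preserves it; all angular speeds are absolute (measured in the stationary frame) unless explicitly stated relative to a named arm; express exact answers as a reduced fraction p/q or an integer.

33/25

recognized (axles ride arm R): planetary set, 16/17/50 teeth
ring teeth: 16 + 2·17 = 50
16(ω_sun−ω_arm) = −50(ω_ring−ω_arm),  ω_sun = 0, ω_arm = 1
ω_ring = 1 − (16/50)(0−1) = 33/25
ω_out/ω_in = 33/25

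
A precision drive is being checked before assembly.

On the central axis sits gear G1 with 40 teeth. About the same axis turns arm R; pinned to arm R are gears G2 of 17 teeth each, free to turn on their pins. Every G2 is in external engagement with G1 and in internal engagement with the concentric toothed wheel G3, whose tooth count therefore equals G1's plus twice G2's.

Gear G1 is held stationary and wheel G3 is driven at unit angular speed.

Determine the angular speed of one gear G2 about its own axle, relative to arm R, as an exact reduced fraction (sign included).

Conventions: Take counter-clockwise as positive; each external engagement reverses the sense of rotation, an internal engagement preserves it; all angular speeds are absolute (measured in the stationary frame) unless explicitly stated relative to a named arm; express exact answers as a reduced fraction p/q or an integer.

1480/969

class = planetary set [G3 = 40+2·17 = 74; Willis about the carrier]
ring teeth: 40 + 2·17 = 74
40(ω_sun−ω_arm) = −74(ω_ring−ω_arm),  ω_sun = 0, ω_ring = 1
40(0−ω_arm) = −74(1−ω_arm)  ⇒  114·ω_arm = 74  ⇒  ω_arm = 37/57
sun–planet mesh: 40·(0−37/57) = −17·(ω_p−ω_arm)  ⇒  ω_p−ω_arm = 1480/969
exact speed ratio = 1480/969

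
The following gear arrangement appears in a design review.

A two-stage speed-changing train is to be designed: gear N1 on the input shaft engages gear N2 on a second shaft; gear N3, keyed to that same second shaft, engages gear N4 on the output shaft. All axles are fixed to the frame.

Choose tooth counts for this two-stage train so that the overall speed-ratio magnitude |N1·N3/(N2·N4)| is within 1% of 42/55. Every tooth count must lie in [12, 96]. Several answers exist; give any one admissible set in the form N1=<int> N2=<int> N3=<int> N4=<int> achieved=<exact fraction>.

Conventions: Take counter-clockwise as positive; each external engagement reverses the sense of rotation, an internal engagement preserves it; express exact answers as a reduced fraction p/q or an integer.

topology: fixed-axis compound train — 2 stages, target 42/55
target = 42/55 in lowest terms: an exact hit needs N1·N3 = k·42 and N2·N4 = k·55 for one integer k, every count in [12, 96]; additionally prefer no 1:1 stage (N1 ≠ N2, N3 ≠ N4)
k = 1…5: no 1:1-free in-range split of k·42 and k·55 into factor pairs; take k = 6
k = 6: N1·N3 = 252 = 12·21, N2·N4 = 330 = 15·22
achieved = 12·21/(15·22) = 42/55; |achieved − target| = 0 ≤ 21/2750 ✓

N1=12 N2=15 N3=21 N4=22 achieved=42/55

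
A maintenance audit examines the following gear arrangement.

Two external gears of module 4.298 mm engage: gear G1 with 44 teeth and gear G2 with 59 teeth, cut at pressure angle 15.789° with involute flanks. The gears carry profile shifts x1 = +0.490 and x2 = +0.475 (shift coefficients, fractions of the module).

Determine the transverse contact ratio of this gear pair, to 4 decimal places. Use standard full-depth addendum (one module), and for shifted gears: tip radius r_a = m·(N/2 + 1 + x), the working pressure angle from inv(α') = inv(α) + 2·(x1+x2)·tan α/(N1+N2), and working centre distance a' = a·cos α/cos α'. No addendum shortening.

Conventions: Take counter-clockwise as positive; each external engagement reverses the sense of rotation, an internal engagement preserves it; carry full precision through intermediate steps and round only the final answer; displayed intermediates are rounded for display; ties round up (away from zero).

1.8573

topology: single-mesh involute geometry — m = 4.298, 44T/59T pair
base radii: r_b1 = 90.988426, r_b2 = 122.007207
tip radii: r_a1 = 100.960020, r_a2 = 133.130550
inv(α') = inv(15.789°) + 2·(+0.490+0.475)·tan α/(44+59) = 0.01249249  ⇒  α' = 18.89178°
a' = a·cos α / cos α' = 221.3470·cos 15.789°/cos 18.89178° = 225.122578
action lengths: √(r_a1²−r_b1²) = 43.749652, √(r_a2²−r_b2²) = 53.272739
base pitch p_b = π·m·cos α = 12.993117
CR = (43.749652 + 53.272739 − 225.122578·sin 18.89178°)/12.993117 = 1.857277
contact ratio ≈ 1.8573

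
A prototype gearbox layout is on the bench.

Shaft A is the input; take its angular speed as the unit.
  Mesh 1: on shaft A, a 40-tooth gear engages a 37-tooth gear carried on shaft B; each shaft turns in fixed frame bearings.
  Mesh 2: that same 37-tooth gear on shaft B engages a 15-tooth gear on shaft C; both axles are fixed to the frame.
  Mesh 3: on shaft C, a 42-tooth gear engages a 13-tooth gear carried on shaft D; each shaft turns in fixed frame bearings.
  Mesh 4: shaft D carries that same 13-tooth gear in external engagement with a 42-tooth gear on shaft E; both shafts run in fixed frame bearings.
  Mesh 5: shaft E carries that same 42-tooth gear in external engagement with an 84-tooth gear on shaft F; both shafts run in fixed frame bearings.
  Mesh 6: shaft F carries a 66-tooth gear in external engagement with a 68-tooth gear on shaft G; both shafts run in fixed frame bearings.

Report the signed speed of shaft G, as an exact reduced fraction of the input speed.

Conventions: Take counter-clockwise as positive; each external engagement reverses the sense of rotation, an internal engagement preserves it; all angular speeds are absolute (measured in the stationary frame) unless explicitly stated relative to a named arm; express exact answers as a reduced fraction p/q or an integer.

6-mesh fixed-axis compound train (all bearings frame-fixed)
mesh 1 [40T→37T]: |ω|/ω_in = 1×40/37 = 40/37, sense flips to −
mesh 2 [37T→15T]: |ω|/ω_in = (40/37)×37/15 = 8/3, sense flips to +
mesh 3 [42T→13T]: |ω|/ω_in = (8/3)×42/13 = 112/13, sense flips to −
mesh 4 [13T→42T]: |ω|/ω_in = (112/13)×13/42 = 8/3, sense flips to +
mesh 5 [42T→84T]: |ω|/ω_in = (8/3)×42/84 = 4/3, sense flips to −
mesh 6 [66T→68T]: |ω|/ω_in = (4/3)×66/68 = 22/17, sense flips to +
signed output speed (× input speed) = 22/17

22/17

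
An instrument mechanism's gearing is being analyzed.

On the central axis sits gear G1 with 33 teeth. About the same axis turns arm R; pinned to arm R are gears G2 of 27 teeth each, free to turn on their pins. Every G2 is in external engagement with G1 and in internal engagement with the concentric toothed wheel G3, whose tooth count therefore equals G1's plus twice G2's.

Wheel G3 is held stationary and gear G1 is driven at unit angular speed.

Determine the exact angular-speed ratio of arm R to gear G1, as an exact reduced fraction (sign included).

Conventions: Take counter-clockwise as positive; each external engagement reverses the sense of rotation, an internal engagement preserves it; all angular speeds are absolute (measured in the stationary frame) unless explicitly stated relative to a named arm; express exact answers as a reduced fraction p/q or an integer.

11/40

planetary set (33T centre, 27T on arm, 87T internal) — Willis relation
ring teeth: 33 + 2·27 = 87
33(ω_sun−ω_arm) = −87(ω_ring−ω_arm),  ω_ring = 0, ω_sun = 1
33(1−ω_arm) = −87(0−ω_arm)  ⇒  120·ω_arm = 33  ⇒  ω_arm = 11/40
ω_out/ω_in = 11/40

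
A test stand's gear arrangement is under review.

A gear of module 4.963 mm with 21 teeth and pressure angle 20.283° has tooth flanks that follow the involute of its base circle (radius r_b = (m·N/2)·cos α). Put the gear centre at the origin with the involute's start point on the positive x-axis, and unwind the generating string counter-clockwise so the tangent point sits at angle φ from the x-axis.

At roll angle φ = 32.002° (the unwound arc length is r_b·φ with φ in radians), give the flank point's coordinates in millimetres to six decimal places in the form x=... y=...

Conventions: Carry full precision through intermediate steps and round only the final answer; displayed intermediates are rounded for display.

x=55.920243 y=2.751473

class = single-mesh tooth geometry [base-circle involute, m = 4.963, 21T]
pitch radius r_p = m·N/2 = 4.963·21/2 = 52.111500
base radius r_b = r_p·cos α = 52.111500·cos 20.283° = 48.880161
roll angle φ = 32.002° = 0.55854027 rad
x = r_b·(cos φ + φ·sin φ) = 55.920243
y = r_b·(sin φ − φ·cos φ) = 2.751473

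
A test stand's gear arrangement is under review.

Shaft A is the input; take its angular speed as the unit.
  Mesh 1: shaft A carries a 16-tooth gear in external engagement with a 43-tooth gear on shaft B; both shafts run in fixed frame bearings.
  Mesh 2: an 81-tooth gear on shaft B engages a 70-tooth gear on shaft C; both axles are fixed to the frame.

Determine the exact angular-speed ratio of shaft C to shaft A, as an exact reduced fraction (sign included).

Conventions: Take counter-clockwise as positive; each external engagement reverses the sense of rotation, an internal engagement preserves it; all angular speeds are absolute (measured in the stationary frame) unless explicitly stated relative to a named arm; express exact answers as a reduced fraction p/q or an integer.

class = fixed-axis compound train [2 meshes; 2 ratios multiply, 2 sense flips]
mesh 1 [16T→43T]: running ratio 16/43, sense −
mesh 2 [81T→70T]: running ratio 648/1505, sense +
ω_out/ω_in = 648/1505

648/1505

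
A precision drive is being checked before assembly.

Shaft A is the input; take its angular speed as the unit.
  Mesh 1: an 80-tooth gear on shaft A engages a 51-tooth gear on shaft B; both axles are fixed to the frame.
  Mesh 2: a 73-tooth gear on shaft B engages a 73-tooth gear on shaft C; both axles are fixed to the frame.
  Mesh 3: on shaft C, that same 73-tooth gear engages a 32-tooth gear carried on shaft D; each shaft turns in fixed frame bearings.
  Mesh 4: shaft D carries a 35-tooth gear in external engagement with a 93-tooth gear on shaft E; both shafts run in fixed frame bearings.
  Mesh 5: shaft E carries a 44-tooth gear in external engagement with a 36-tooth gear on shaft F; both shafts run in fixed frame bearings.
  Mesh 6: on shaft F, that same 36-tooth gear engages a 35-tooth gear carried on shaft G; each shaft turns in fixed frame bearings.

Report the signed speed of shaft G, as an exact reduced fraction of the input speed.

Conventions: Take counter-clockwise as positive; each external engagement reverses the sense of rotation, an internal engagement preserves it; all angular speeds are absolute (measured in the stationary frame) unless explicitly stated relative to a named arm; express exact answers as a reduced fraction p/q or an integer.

6-mesh fixed-axis compound train (all bearings frame-fixed)
mesh 1 [80T→51T]: |ω|/ω_in = 1×80/51 = 80/51, sense flips to −
mesh 2 [73T→73T]: |ω|/ω_in = (80/51)×73/73 = 80/51, sense flips to +
mesh 3 [73T→32T]: |ω|/ω_in = (80/51)×73/32 = 365/102, sense flips to −
mesh 4 [35T→93T]: |ω|/ω_in = (365/102)×35/93 = 12775/9486, sense flips to +
mesh 5 [44T→36T]: |ω|/ω_in = (12775/9486)×44/36 = 140525/85374, sense flips to −
mesh 6 [36T→35T]: |ω|/ω_in = (140525/85374)×36/35 = 8030/4743, sense flips to +
signed output speed (× input speed) = 8030/4743

8030/4743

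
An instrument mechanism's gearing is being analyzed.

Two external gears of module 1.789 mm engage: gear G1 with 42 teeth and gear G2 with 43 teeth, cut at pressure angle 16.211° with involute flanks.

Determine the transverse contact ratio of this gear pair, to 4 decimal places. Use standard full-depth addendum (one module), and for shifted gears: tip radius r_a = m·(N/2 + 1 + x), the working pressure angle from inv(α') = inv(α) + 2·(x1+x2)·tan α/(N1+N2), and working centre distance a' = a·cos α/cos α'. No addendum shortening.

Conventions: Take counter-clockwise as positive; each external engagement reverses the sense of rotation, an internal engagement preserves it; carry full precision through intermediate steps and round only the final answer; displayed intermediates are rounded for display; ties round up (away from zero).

recognized (one external pair, fixed centres): single-mesh tooth geometry, m = 1.789, N1 = 42, N2 = 43
base radii: r_b1 = 36.075261, r_b2 = 36.934195
tip radii: r_a1 = 39.358000, r_a2 = 40.252500
no profile shift: α' = α, a' = a
action lengths: √(r_a1²−r_b1²) = 15.736192, √(r_a2²−r_b2²) = 16.004030
base pitch p_b = π·m·cos α = 5.396846
CR = (15.736192 + 16.004030 − 76.032500·sin 16.21100°)/5.396846 = 1.948140
contact ratio ≈ 1.9481

1.9481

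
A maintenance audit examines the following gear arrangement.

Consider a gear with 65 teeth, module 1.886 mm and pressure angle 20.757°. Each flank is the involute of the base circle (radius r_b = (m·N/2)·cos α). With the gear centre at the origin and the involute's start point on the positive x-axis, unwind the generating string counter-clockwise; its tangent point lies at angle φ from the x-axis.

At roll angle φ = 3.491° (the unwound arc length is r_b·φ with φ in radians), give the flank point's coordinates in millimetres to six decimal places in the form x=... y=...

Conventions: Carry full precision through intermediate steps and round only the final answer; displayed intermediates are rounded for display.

x=57.422751 y=0.004320

class = single-mesh tooth geometry [base-circle involute, m = 1.886, 65T]
pitch radius r_p = m·N/2 = 1.886·65/2 = 61.295000
base radius r_b = r_p·cos α = 61.295000·cos 20.757° = 57.316459
roll angle φ = 3.491° = 0.06092944 rad
x = r_b·(cos φ + φ·sin φ) = 57.422751
y = r_b·(sin φ − φ·cos φ) = 0.004320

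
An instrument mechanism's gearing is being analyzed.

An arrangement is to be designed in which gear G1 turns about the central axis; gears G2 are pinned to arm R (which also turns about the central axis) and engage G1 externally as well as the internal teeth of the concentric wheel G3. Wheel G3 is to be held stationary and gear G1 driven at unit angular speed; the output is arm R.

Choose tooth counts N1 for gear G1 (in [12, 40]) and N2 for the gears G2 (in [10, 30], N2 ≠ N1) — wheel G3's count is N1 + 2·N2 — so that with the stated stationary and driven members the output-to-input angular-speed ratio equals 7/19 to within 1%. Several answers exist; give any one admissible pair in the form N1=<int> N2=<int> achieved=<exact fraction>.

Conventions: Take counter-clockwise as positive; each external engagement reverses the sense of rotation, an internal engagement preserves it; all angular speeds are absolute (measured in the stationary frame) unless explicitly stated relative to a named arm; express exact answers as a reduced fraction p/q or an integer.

topology: planetary set — design target 7/19, arm = carrier (Willis)
Willis with ω_ring = 0: ω_arm/ω_sun = N1/(N1+N3); set equal to 7/19  ⇒  N3/N1 = 1/(7/19) − 1 = 12/7
N3 = N1 + 2·N2  ⇒  N2/N1 = (N3/N1 − 1)/2 = (12/7 − 1)/2 = 5/14
smallest multiple with N1 ≥ 12 and N2 ≥ 10: k = 2  ⇒  N1 = 2·14 = 28, N2 = 2·5 = 10 (N1 ≤ 40, N2 ≤ 30, N2 ≠ N1 ✓), N3 = 28 + 2·10 = 48
check: N1/(N1+N3) with N1 = 28, N3 = 48 gives 7/19; |achieved − target| = 0 ≤ 7/1900 ✓

N1=28 N2=10 achieved=7/19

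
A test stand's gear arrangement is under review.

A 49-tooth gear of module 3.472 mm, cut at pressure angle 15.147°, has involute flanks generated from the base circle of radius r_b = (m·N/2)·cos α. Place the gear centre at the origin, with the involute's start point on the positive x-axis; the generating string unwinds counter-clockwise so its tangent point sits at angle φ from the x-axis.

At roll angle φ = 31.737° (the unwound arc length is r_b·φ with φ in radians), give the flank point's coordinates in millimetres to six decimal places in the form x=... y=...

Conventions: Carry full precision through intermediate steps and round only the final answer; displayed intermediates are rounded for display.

recognized (one wheel, involute flank): single-mesh tooth geometry, m = 3.472, N = 49
pitch radius r_p = m·N/2 = 3.472·49/2 = 85.064000
base radius r_b = r_p·cos α = 85.064000·cos 15.147° = 82.108759
roll angle φ = 31.737° = 0.55391514 rad
x = r_b·(cos φ + φ·sin φ) = 93.755277
y = r_b·(sin φ − φ·cos φ) = 4.510388

x=93.755277 y=4.510388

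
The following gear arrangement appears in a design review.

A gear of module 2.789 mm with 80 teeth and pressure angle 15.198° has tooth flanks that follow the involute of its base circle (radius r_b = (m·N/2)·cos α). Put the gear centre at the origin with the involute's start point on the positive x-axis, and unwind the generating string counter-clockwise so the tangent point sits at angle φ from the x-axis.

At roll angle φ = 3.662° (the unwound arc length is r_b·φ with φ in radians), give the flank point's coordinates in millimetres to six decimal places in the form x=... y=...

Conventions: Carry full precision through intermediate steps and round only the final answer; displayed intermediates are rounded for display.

class = single-mesh tooth geometry [base-circle involute, m = 2.789, 80T]
pitch radius r_p = m·N/2 = 2.789·80/2 = 111.560000
base radius r_b = r_p·cos α = 111.560000·cos 15.198° = 107.658261
roll angle φ = 3.662° = 0.06391396 rad
x = r_b·(cos φ + φ·sin φ) = 107.877928
y = r_b·(sin φ − φ·cos φ) = 0.009366

x=107.877928 y=0.009366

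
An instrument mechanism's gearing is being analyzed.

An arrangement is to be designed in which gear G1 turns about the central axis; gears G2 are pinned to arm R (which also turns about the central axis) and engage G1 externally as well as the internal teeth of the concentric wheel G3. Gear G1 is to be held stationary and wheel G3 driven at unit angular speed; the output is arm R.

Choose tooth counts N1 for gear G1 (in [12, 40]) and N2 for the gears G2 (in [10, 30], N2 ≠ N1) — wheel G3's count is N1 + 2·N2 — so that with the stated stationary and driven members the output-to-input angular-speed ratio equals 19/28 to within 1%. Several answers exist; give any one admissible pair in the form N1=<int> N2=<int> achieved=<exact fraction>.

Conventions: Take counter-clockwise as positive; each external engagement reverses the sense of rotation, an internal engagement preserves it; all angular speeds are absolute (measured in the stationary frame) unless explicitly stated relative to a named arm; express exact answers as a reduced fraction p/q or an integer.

class = planetary set [ratio 19/28 wanted; Willis about the carrier]
Willis with ω_sun = 0: ω_arm/ω_ring = N3/(N1+N3); set equal to 19/28  ⇒  N3/N1 = (19/28)/(1 − 19/28) = 19/9
N3 = N1 + 2·N2  ⇒  N2/N1 = (N3/N1 − 1)/2 = (19/9 − 1)/2 = 5/9
smallest multiple with N1 ≥ 12 and N2 ≥ 10: k = 2  ⇒  N1 = 2·9 = 18, N2 = 2·5 = 10 (N1 ≤ 40, N2 ≤ 30, N2 ≠ N1 ✓), N3 = 18 + 2·10 = 38
check: N3/(N1+N3) with N1 = 18, N3 = 38 gives 19/28; |achieved − target| = 0 ≤ 19/2800 ✓

N1=18 N2=10 achieved=19/28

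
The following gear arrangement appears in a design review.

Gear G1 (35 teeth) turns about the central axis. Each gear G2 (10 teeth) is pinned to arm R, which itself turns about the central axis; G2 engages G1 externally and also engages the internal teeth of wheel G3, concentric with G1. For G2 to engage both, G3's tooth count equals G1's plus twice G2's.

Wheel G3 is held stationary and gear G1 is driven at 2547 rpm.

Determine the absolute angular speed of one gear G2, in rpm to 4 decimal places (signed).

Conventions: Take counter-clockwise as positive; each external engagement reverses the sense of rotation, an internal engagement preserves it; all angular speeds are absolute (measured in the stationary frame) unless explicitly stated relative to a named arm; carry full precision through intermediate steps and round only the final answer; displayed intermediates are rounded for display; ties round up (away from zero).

-4457.2500 rpm

planetary set (35T centre, 10T on arm, 55T internal) — Willis relation
normalise by the input: solve with ω_sun = 1, then scale by 2547 rpm
ring teeth: 35 + 2·10 = 55
35(ω_sun−ω_arm) = −55(ω_ring−ω_arm),  ω_ring = 0, ω_sun = 1
35(1−ω_arm) = −55(0−ω_arm)  ⇒  90·ω_arm = 35  ⇒  ω_arm = 7/18
sun–planet mesh: 35·(1−7/18) = −10·(ω_p−ω_arm)  ⇒  ω_p−ω_arm = -77/36
ω_p = 7/18 − 77/36 = -7/4
scale: ω_p = -7/4 × 2547 rpm = -4457.2500 rpm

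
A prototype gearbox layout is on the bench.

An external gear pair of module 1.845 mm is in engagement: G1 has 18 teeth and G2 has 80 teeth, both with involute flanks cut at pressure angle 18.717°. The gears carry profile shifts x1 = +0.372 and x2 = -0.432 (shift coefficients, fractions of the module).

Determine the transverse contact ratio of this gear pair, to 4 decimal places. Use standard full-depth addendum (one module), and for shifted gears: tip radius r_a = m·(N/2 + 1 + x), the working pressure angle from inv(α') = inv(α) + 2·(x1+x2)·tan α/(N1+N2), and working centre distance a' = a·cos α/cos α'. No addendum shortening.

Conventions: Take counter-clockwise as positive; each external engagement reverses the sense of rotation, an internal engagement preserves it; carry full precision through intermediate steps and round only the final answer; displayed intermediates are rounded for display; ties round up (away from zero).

1.6413

recognized (one external pair, fixed centres): single-mesh tooth geometry, m = 1.845, N1 = 18, N2 = 80
base radii: r_b1 = 15.726846, r_b2 = 69.897095
tip radii: r_a1 = 19.136340, r_a2 = 74.847960
inv(α') = inv(18.717°) + 2·(+0.372-0.432)·tan α/(18+80) = 0.01172391  ⇒  α' = 18.50742°
a' = a·cos α / cos α' = 90.4050·cos 18.717°/cos 18.50742° = 90.293700
action lengths: √(r_a1²−r_b1²) = 10.902560, √(r_a2²−r_b2²) = 26.769633
base pitch p_b = π·m·cos α = 5.489705
CR = (10.902560 + 26.769633 − 90.293700·sin 18.50742°)/5.489705 = 1.641344
contact ratio ≈ 1.6413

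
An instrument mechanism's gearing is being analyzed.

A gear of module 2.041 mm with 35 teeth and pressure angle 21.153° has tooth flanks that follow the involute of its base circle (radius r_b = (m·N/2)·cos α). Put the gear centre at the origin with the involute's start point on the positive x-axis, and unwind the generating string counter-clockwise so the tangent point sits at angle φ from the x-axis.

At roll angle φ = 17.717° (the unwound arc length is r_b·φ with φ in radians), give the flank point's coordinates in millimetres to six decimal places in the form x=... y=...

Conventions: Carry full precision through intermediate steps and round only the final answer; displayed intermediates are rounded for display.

x=34.865535 y=0.325169

single-mesh involute tooth geometry (35T wheel at module 2.041)
pitch radius r_p = m·N/2 = 2.041·35/2 = 35.717500
base radius r_b = r_p·cos α = 35.717500·cos 21.153° = 33.310859
roll angle φ = 17.717° = 0.30921998 rad
x = r_b·(cos φ + φ·sin φ) = 34.865535
y = r_b·(sin φ − φ·cos φ) = 0.325169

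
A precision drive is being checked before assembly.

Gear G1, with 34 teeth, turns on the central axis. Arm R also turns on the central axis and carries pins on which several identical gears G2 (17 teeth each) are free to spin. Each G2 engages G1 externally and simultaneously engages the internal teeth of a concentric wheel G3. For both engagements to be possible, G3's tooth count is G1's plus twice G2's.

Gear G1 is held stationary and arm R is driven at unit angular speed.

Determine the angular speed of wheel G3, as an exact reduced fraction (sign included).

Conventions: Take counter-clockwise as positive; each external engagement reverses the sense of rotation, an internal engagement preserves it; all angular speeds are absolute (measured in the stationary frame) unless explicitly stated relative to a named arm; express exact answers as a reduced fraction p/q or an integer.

3/2

topology: planetary set — G1 34T / G2 17T / G3 68T, arm = carrier (Willis)
ring teeth: 34 + 2·17 = 68
34(ω_sun−ω_arm) = −68(ω_ring−ω_arm),  ω_sun = 0, ω_arm = 1
ω_ring = 1 − (34/68)(0−1) = 3/2
exact speed ratio = 3/2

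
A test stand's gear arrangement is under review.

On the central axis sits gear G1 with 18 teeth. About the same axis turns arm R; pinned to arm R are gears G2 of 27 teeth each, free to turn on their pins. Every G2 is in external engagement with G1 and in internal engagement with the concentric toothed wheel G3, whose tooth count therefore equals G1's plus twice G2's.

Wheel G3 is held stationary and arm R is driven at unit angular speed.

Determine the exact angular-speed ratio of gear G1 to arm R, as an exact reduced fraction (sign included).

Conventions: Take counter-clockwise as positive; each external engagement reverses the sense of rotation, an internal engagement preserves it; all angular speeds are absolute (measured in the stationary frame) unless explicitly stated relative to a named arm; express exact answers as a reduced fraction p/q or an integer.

5

topology: planetary set — G1 18T / G2 27T / G3 72T, arm = carrier (Willis)
ring teeth: 18 + 2·27 = 72
18(ω_sun−ω_arm) = −72(ω_ring−ω_arm),  ω_ring = 0, ω_arm = 1
ω_sun = 1 − (72/18)(0−1) = 5
ω_out/ω_in = 5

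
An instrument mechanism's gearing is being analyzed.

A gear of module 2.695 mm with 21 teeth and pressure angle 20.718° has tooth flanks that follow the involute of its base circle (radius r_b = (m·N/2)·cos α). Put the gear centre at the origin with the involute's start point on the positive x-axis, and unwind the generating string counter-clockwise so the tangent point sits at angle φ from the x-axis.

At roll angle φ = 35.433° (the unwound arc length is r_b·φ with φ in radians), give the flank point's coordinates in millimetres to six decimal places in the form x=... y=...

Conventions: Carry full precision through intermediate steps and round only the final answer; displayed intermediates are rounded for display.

single-mesh involute tooth geometry (21T wheel at module 2.695)
pitch radius r_p = m·N/2 = 2.695·21/2 = 28.297500
base radius r_b = r_p·cos α = 28.297500·cos 20.718° = 26.467584
roll angle φ = 35.433° = 0.61842251 rad
x = r_b·(cos φ + φ·sin φ) = 31.055073
y = r_b·(sin φ − φ·cos φ) = 2.007926

x=31.055073 y=2.007926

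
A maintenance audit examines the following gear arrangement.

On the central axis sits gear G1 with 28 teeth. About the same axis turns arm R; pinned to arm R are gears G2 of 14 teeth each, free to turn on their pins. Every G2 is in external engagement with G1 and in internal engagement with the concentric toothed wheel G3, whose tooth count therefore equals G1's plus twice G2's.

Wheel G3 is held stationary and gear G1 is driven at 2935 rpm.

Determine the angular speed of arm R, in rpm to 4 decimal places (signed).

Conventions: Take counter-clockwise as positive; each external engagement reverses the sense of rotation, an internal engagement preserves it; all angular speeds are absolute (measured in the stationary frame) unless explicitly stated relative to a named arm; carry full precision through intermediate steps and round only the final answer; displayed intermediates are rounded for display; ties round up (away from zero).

+978.3333 rpm

planetary set (28T centre, 14T on arm, 56T internal) — Willis relation
normalise by the input: solve with ω_sun = 1, then scale by 2935 rpm
ring teeth: 28 + 2·14 = 56
28(ω_sun−ω_arm) = −56(ω_ring−ω_arm),  ω_ring = 0, ω_sun = 1
28(1−ω_arm) = −56(0−ω_arm)  ⇒  84·ω_arm = 28  ⇒  ω_arm = 1/3
scale: ω_arm = 1/3 × 2935 rpm = +978.3333 rpm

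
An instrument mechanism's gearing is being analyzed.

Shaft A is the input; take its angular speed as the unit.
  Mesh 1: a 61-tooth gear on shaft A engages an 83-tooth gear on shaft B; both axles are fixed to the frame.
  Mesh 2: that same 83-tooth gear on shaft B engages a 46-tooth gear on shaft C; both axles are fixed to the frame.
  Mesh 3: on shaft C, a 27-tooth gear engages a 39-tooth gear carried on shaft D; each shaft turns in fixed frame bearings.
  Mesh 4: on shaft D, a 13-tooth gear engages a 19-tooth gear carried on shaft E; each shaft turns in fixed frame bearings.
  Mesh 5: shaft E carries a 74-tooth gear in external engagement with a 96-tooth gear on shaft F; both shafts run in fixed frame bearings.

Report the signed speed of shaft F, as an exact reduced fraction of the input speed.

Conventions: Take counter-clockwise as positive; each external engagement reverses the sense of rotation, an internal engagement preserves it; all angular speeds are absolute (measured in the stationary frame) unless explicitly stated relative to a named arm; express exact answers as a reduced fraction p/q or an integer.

-6771/13984

5-mesh fixed-axis compound train (all bearings frame-fixed)
mesh 1 [61T→83T]: |ω|/ω_in = 1×61/83 = 61/83, sense flips to −
mesh 2 [83T→46T]: |ω|/ω_in = (61/83)×83/46 = 61/46, sense flips to +
mesh 3 [27T→39T]: |ω|/ω_in = (61/46)×27/39 = 549/598, sense flips to −
mesh 4 [13T→19T]: |ω|/ω_in = (549/598)×13/19 = 549/874, sense flips to +
mesh 5 [74T→96T]: |ω|/ω_in = (549/874)×74/96 = 6771/13984, sense flips to −
signed output speed (× input speed) = -6771/13984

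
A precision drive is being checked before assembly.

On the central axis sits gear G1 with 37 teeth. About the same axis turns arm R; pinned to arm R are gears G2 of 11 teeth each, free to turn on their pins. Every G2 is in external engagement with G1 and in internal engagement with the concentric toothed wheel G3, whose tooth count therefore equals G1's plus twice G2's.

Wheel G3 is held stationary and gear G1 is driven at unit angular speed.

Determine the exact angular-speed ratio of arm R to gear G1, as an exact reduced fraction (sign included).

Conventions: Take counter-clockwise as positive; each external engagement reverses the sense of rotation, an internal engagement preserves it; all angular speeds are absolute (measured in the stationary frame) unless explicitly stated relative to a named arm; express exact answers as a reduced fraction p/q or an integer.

topology: planetary set — G1 37T / G2 11T / G3 59T, arm = carrier (Willis)
ring teeth: 37 + 2·11 = 59
37(ω_sun−ω_arm) = −59(ω_ring−ω_arm),  ω_ring = 0, ω_sun = 1
37(1−ω_arm) = −59(0−ω_arm)  ⇒  96·ω_arm = 37  ⇒  ω_arm = 37/96
ω_out/ω_in = 37/96

37/96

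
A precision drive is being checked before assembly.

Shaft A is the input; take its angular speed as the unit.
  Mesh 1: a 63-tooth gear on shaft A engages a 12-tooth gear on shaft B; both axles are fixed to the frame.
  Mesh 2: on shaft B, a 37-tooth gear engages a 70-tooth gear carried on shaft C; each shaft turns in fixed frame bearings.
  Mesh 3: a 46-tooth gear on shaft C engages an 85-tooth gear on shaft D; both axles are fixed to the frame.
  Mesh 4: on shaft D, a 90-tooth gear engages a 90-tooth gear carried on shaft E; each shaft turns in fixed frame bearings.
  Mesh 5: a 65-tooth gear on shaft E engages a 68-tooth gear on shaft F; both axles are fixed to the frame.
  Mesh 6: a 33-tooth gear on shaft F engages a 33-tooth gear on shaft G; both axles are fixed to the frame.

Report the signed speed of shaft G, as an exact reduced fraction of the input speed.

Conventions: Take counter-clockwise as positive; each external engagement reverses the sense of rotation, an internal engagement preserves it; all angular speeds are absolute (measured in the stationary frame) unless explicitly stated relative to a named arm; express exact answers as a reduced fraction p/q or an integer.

6-mesh fixed-axis compound train (all bearings frame-fixed)
mesh 1 [63T→12T]: |ω|/ω_in = 1×63/12 = 21/4, sense flips to −
mesh 2 [37T→70T]: |ω|/ω_in = (21/4)×37/70 = 111/40, sense flips to +
mesh 3 [46T→85T]: |ω|/ω_in = (111/40)×46/85 = 2553/1700, sense flips to −
mesh 4 [90T→90T]: |ω|/ω_in = (2553/1700)×90/90 = 2553/1700, sense flips to +
mesh 5 [65T→68T]: |ω|/ω_in = (2553/1700)×65/68 = 33189/23120, sense flips to −
mesh 6 [33T→33T]: |ω|/ω_in = (33189/23120)×33/33 = 33189/23120, sense flips to +
signed output speed (× input speed) = 33189/23120

33189/23120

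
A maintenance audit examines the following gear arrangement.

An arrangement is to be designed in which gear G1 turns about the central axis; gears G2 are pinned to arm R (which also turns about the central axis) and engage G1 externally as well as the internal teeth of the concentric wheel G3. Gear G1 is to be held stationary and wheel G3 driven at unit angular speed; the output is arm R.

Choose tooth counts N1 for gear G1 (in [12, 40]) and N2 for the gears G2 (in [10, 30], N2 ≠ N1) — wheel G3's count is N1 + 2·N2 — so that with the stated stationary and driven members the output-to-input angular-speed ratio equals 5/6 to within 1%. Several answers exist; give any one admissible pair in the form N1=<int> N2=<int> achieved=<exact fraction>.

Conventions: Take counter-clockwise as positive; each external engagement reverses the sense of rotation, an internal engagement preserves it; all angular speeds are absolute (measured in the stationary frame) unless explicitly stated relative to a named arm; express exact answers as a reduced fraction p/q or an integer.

planetary set to be sized for 5/6 (Willis relation)
Willis with ω_sun = 0: ω_arm/ω_ring = N3/(N1+N3); set equal to 5/6  ⇒  N3/N1 = (5/6)/(1 − 5/6) = 5
N3 = N1 + 2·N2  ⇒  N2/N1 = (N3/N1 − 1)/2 = (5 − 1)/2 = 2
smallest multiple with N1 ≥ 12 and N2 ≥ 10: k = 12  ⇒  N1 = 12·1 = 12, N2 = 12·2 = 24 (N1 ≤ 40, N2 ≤ 30, N2 ≠ N1 ✓), N3 = 12 + 2·24 = 60
check: N3/(N1+N3) with N1 = 12, N3 = 60 gives 5/6; |achieved − target| = 0 ≤ 1/120 ✓

N1=12 N2=24 achieved=5/6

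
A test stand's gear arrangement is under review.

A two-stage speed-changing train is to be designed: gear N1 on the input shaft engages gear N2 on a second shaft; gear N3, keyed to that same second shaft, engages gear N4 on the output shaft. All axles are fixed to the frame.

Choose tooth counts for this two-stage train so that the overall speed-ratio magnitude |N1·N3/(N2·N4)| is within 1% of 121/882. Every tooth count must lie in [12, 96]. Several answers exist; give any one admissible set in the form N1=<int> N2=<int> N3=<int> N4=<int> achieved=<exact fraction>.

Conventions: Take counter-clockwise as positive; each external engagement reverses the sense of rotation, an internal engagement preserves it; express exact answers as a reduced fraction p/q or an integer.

2-stage fixed-axis compound train for ratio 121/882
target = 121/882 in lowest terms: an exact hit needs N1·N3 = k·121 and N2·N4 = k·882 for one integer k, every count in [12, 96]; additionally prefer no 1:1 stage (N1 ≠ N2, N3 ≠ N4)
k = 1…3: no 1:1-free in-range split of k·121 and k·882 into factor pairs; take k = 4
k = 4: N1·N3 = 484 = 22·22, N2·N4 = 3528 = 42·84
achieved = 22·22/(42·84) = 121/882; |achieved − target| = 0 ≤ 121/88200 ✓

N1=22 N2=42 N3=22 N4=84 achieved=121/882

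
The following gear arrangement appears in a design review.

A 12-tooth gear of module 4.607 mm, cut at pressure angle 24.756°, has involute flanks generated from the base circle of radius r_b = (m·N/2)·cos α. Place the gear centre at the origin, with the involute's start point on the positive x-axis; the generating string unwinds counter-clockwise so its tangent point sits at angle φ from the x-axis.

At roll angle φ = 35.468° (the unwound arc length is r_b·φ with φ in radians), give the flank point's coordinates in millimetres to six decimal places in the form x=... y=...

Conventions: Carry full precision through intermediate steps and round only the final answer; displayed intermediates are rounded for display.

x=29.460155 y=1.909806

class = single-mesh tooth geometry [base-circle involute, m = 4.607, 12T]
pitch radius r_p = m·N/2 = 4.607·12/2 = 27.642000
base radius r_b = r_p·cos α = 27.642000·cos 24.756° = 25.101682
roll angle φ = 35.468° = 0.61903338 rad
x = r_b·(cos φ + φ·sin φ) = 29.460155
y = r_b·(sin φ − φ·cos φ) = 1.909806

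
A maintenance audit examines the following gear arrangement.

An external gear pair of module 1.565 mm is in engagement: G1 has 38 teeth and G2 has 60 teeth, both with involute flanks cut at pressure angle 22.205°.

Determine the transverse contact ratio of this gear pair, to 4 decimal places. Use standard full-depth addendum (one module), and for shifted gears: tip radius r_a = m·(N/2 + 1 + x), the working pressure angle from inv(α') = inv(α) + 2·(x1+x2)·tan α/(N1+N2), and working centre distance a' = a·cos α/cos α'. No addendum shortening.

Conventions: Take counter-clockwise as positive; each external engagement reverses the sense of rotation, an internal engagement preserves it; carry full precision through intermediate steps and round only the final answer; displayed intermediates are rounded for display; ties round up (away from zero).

1.6384

topology: single-mesh involute geometry — m = 1.565, 38T/60T pair
base radii: r_b1 = 27.529781, r_b2 = 43.468076
tip radii: r_a1 = 31.300000, r_a2 = 48.515000
no profile shift: α' = α, a' = a
action lengths: √(r_a1²−r_b1²) = 14.892990, √(r_a2²−r_b2²) = 21.546035
base pitch p_b = π·m·cos α = 4.551966
CR = (14.892990 + 21.546035 − 76.685000·sin 22.20500°)/4.551966 = 1.638437
contact ratio ≈ 1.6384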